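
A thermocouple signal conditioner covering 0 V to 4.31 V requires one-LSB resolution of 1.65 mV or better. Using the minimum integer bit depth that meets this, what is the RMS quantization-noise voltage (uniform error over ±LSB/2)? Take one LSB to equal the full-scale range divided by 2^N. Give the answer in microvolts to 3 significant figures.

304 µV

V_FS = 4.31 V.
4.31 V / 1.65 mV = 2612. Since 2^11 = 2048 and 2^12 = 4096, N = 12.
One LSB is 4.31 V / 4096 = 1.0522 mV.
RMS noise = LSB/√12 = 304 µV.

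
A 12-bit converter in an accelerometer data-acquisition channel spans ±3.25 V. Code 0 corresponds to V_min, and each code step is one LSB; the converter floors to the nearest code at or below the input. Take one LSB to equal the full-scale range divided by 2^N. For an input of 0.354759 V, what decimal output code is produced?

2271

Full-scale range = 3.25 V − (-3.25 V) = 6.5 V. LSB = 6.5 V / 2^12 ≈ 1.587 mV.
code = ⌊(V_in − V_min)/LSB⌋ = ⌊(V_in − V_min) × 2^12 / range⌋
     = ⌊(0.354759 − (-3.25)) × 4096 / 6.5⌋ = ⌊3.604759 × 4096/6.5⌋
     = ⌊2271.553⌋ = 2271.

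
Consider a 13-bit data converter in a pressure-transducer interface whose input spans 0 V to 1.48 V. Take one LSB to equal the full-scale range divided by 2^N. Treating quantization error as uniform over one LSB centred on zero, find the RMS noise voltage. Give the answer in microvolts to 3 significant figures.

Span = 1.48 V.
LSB = 1.48 V / 2^13 = 180.66 µV.
For a uniform distribution on [−LSB/2, +LSB/2], V_rms = LSB/√12 = 180.66 µV/3.4641 = 52.2 µV.

52.2 µV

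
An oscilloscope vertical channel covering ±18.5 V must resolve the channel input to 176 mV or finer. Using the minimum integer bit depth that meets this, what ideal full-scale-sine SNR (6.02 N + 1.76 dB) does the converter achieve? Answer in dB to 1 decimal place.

The full-scale span is 18.5 − (-18.5) = 37 V.
Levels needed ≥ 37/176 mV = 210.2. 2^8 = 256 suffices, so N_min = 8.
SNR = 6.02 × 8 + 1.76 = 49.92 dB.

49.9 dB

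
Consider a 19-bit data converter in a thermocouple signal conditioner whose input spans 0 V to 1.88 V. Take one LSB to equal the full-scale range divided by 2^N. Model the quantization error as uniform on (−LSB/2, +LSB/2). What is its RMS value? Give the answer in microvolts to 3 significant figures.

1.04 µV

Full-scale range = 1.88 V.
LSB = 1.88 V / 2^19 = 3.5858 µV.
RMS of a uniform error over width LSB is LSB/√12 = 1.04 µV.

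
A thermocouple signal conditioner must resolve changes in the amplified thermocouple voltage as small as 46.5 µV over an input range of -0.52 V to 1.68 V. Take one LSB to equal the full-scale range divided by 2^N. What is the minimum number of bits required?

Range = 1.68 − (-0.52) = 2.2 V.
Required number of levels: 2.2/46.5 µV = 47312; smallest N with 2^N ≥ that is 16.

16 bits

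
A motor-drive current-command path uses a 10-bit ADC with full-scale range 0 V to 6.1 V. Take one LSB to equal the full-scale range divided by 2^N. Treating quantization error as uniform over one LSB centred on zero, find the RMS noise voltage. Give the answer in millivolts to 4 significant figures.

Range is 6.1 V.
LSB = 6.1 V / 2^10 = 5.95703 mV.
σ_q = LSB/√12 = 5.95703 mV/3.4641 = 1.720 mV.

1.720 mV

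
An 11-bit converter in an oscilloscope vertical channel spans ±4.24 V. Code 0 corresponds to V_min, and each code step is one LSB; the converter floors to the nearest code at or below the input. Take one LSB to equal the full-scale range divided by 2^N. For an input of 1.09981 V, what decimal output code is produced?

1289

Range = 4.24 − (-4.24) = 8.48 V. LSB = 8.48 V / 2^11 ≈ 4.141 mV.
code = ⌊(V_in − V_min)/LSB⌋ = ⌊(V_in − V_min) × 2^11 / range⌋
     = ⌊(1.09981 − (-4.24)) × 2048 / 8.48⌋ = ⌊5.33981 × 2048/8.48⌋
     = ⌊1289.614⌋ = 1289.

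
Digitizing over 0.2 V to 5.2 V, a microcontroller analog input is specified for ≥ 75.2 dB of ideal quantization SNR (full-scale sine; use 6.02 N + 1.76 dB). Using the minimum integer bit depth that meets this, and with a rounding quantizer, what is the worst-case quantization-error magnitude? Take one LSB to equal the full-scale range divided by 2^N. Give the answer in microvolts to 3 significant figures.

Full-scale range = 5.2 V − (0.2 V) = 5 V.
N ≥ (75.2 − 1.76)/6.02 = 12.199 → N_min = 13.
LSB = 5 V / 2^13 = 0.61035 mV.
Half an LSB is 305 µV.

305 µV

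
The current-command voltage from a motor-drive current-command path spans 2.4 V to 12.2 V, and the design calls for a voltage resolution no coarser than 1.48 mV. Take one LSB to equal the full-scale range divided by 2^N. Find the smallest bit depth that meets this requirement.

13 bits

Span: 12.2 V − (2.4 V) = 9.8 V.
Need 2^N ≥ 9.8 V / 1.48 mV = 6622 → N_min = 13.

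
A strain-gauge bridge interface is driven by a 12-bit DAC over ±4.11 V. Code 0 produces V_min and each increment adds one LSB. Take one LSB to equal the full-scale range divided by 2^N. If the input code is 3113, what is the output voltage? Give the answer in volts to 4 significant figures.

Full-scale range = 4.11 V − (-4.11 V) = 8.22 V. LSB = 8.22 V / 2^12.
V_out = V_min + code × LSB = -4.11 V + 3113 × 8.22 V / 4096
      = -4.11 V + 6.24728 V = 2.13728 V.

2.137 V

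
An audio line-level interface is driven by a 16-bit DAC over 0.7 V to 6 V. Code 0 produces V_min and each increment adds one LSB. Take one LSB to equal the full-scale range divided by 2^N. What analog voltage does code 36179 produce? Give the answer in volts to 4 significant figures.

3.626 V

Range = 6 − (0.7) = 5.3 V. LSB = 5.3 V / 2^16.
V_out = V_min + code × LSB = 0.7 V + 36179 × 5.3 V / 65536
      = 0.7 V + 2.92585 V = 3.62585 V.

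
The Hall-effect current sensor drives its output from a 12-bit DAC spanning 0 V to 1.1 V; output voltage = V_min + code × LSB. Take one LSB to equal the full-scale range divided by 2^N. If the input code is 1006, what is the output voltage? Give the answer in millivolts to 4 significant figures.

Range is 1.1 V. LSB = 1.1 V / 2^12.
V_out = V_min + code × LSB = 0 V + 1006 × 1.1 V / 4096
      = 0 V + 0.270166 V = 0.270166 V.

270.2 mV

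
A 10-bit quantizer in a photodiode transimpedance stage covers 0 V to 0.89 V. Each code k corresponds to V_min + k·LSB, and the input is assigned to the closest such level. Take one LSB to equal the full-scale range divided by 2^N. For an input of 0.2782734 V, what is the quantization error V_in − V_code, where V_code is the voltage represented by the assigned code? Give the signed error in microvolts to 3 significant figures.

+148 µV

V_FS = 0.89 V. LSB = 0.89 V / 2^10 ≈ 0.8691 mV.
Position in LSBs: (0.2782734 − (0)) × 1024/0.89 = 320.1707; rounding gives k = 320.
V_code = V_min + k × range/2^10 = 0 + 320 × 0.89/1024 = 0.2781250000 V.
e = 0.2782734 − (0.2781250000) = +148 µV.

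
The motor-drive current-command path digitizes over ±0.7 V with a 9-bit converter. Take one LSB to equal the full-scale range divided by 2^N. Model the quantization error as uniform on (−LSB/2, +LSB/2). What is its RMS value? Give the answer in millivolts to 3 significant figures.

Span: 0.7 V − (-0.7 V) = 1.4 V.
LSB = 1.4 V ÷ 2^9 = 1.4/512 V = 2.7344 mV.
For a uniform distribution on [−LSB/2, +LSB/2], V_rms = LSB/√12 = 2.7344 mV/3.4641 = 0.789 mV.

0.789 mV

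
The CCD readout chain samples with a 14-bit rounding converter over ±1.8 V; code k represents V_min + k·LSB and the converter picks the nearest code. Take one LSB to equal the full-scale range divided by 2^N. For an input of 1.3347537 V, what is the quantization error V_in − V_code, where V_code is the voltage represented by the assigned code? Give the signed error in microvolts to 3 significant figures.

−85.2 µV

Full-scale range = 1.8 V − (-1.8 V) = 3.6 V. LSB = 3.6 V / 2^14 ≈ 219.7 µV.
(V_in − V_min)/LSB = (1.3347537 − (-1.8)) × 16384/3.6 = 14266.6124 → nearest code k = 14267.
Reconstructed level: -1.8 + 14267 × 3.6/16384 V = 1.3348388672 V.
V_in − V_code = 1.3347537 − (1.3348388672) = −85.2 µV.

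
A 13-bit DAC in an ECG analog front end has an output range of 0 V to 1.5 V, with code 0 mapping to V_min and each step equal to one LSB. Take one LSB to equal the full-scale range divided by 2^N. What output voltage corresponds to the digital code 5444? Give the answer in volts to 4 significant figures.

Range is 1.5 V. LSB = 1.5 V / 2^13.
Output = V_min + (5444/8192) × range = 0 + 0.664551 × 1.5 V
      = 0 + 0.996826 = 0.996826 V.

0.9968 V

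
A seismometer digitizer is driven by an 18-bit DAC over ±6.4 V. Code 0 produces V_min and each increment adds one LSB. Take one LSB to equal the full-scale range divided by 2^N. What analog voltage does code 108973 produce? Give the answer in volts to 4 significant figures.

-1.079 V

Full-scale range = 6.4 V − (-6.4 V) = 12.8 V. LSB = 12.8 V / 2^18.
V_out = -6.4 + 108973 × (12.8/262144) V
      = -6.4 + 5.32095 = -1.07905 V.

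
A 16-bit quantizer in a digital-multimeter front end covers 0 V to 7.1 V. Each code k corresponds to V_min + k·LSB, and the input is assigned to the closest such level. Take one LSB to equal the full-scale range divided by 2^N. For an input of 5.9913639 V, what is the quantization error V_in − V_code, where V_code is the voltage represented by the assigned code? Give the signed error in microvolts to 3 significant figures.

Full-scale range = 7.1 V. LSB = 7.1 V / 2^16 ≈ 108.3 µV.
(5.9913639 − (0)) / LSB = 5.9913639 × 65536/7.1 = 55302.8204. Nearest integer: k = 55303.
V_code = V_min + k × range/2^16 = 0 + 55303 × 7.1/65536 = 5.9913833618 V.
e = 5.9913639 − (5.9913833618) = −19.5 µV.

−19.5 µV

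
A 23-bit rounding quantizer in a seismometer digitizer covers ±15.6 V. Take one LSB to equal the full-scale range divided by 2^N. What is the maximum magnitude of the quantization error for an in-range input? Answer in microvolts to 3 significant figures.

Full-scale range = 15.6 V − (-15.6 V) = 31.2 V.
Step size = 31.2/8388608 V = 3.7193 µV.
A rounding quantizer has |error| ≤ LSB/2 = 1.86 µV.

1.86 µV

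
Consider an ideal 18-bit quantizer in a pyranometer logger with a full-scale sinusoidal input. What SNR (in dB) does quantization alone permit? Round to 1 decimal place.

6.02(18) + 1.76 = 108.36 + 1.76 = 110.12 dB.

110.1 dB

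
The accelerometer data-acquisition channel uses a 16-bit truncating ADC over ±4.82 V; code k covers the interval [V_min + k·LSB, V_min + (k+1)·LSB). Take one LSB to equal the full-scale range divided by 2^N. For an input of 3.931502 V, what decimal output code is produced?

59495

Full-scale range = 4.82 V − (-4.82 V) = 9.64 V. LSB = 9.64 V / 2^16 ≈ 147.1 µV.
V_in − V_min = 3.931502 − (-4.82) = 8.751502 V.
Divide by LSB: 8.751502 × 65536/9.64 = 59495.6883.
Truncating gives code 59495.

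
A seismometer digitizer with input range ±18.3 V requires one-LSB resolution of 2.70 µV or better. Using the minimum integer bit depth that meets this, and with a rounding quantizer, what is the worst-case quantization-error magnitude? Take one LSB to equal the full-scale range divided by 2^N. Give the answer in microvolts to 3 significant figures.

Span: 18.3 V − (-18.3 V) = 36.6 V.
Need 2^N ≥ 36.6 V / 2.70 µV = 1.356e7 → N_min = 24.
Step size = 36.6/16777216 V = 2.1815 µV.
Max error for round-to-nearest is LSB/2 = 1.09 µV.

1.09 µV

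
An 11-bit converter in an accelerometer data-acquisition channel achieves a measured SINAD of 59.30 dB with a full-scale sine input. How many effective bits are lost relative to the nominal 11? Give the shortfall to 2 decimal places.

N_eff = (59.30 − 1.76)/6.02 = 9.5581 bits.
Shortfall = 11 − 9.5581 = 1.4419 bits.

1.44 bits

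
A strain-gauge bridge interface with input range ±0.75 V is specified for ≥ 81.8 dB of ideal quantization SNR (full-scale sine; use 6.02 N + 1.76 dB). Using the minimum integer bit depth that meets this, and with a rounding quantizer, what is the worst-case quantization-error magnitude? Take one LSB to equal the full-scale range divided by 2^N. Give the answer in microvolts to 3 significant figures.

Range = 0.75 − (-0.75) = 1.5 V.
Solving 6.02 N ≥ 81.8 − 1.76: N ≥ 13.296. Round up → N = 14.
Step size = 1.5/16384 V = 91.553 µV.
Max error for round-to-nearest is LSB/2 = 45.8 µV.

45.8 µV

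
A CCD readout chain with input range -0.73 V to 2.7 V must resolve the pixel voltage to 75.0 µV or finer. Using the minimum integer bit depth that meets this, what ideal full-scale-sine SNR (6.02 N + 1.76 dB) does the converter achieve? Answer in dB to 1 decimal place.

Full-scale range = 2.7 V − (-0.73 V) = 3.43 V.
3.43 V / 75.0 µV = 45730. Since 2^15 = 32768 and 2^16 = 65536, N = 16.
Ideal SNR at N = 16: 6.02·16 + 1.76 = 98.1 dB.

98.1 dB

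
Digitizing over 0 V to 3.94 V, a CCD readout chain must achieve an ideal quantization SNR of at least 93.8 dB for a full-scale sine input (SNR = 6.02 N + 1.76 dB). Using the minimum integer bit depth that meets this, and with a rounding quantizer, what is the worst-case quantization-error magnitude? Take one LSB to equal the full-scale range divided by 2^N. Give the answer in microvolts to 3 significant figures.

30.1 µV

Range is 3.94 V.
Solving 6.02 N ≥ 93.8 − 1.76: N ≥ 15.289. Round up → N = 16.
LSB = 3.94 V ÷ 2^16 = 3.94/65536 V = 60.120 µV.
Max error for round-to-nearest is LSB/2 = 30.1 µV.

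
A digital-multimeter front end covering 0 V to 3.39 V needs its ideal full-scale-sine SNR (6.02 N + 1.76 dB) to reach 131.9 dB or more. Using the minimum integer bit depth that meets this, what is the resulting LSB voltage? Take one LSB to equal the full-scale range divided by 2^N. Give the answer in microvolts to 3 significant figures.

0.808 µV

Full-scale range = 3.39 V.
6.02 N + 1.76 ≥ 131.9 gives N ≥ 21.618, so the minimum integer is 22.
Step size = 3.39/4194304 V = 0.808 µV.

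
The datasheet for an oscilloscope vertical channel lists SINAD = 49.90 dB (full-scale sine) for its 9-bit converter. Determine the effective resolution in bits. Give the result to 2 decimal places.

(49.90 − 1.76) / 6.02 = 48.14/6.02 = 7.9967 effective bits.

8.00 bits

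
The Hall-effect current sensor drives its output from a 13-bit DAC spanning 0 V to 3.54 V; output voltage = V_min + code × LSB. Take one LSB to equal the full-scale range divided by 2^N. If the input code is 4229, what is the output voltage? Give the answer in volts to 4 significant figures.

Span = 3.54 V. LSB = 3.54 V / 2^13.
Output = V_min + (4229/8192) × range = 0 + 0.516235 × 3.54 V
      = 0 V + 1.82747 V = 1.82747 V.

1.827 V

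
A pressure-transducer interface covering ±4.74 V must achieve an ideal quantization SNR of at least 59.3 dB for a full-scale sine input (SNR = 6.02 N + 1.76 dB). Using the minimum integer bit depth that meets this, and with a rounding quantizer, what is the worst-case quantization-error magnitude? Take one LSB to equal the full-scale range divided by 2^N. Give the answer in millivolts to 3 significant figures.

Span: 4.74 V − (-4.74 V) = 9.48 V.
Solving 6.02 N ≥ 59.3 − 1.76: N ≥ 9.558. Round up → N = 10.
LSB = 9.48 V ÷ 2^10 = 9.48/1024 V = 9.2578 mV.
Max error for round-to-nearest is LSB/2 = 4.63 mV.

4.63 mV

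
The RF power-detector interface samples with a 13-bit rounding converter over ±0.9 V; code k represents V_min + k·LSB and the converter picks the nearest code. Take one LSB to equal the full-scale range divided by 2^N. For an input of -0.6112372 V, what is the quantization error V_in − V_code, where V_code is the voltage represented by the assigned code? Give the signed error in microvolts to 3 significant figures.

+42.1 µV

Span: 0.9 V − (-0.9 V) = 1.8 V. LSB = 1.8 V / 2^13 ≈ 219.7 µV.
Position in LSBs: (-0.6112372 − (-0.9)) × 8192/1.8 = 1314.1916; rounding gives k = 1314.
V_code = -0.9 + (1314/8192) × 1.8 = -0.6112792969 V.
V_in − V_code = -0.6112372 − (-0.6112792969) = +42.1 µV.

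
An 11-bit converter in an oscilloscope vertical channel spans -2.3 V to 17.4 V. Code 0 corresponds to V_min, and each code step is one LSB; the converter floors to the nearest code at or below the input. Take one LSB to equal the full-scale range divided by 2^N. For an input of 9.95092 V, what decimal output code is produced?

Full-scale range = 17.4 V − (-2.3 V) = 19.7 V. LSB = 19.7 V / 2^11 ≈ 9.619 mV.
(V_in − V_min) × 2^11/range = (9.95092 − (-2.3)) × 2048/19.7 = 1273.598.
Floor → code = 1273.

1273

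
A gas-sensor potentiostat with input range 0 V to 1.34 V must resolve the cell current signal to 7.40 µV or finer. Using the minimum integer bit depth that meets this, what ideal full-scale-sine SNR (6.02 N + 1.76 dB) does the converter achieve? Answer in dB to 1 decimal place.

Full-scale range = 1.34 V.
Need 2^N ≥ 1.34 V / 7.40 µV = 181100 → N_min = 18.
6.02(18) + 1.76 = 110.12 dB.

110.1 dB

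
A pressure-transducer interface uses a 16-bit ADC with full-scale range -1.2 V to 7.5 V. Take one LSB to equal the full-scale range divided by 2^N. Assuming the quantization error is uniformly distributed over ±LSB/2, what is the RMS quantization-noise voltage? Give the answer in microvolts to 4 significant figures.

Full-scale range = 7.5 V − (-1.2 V) = 8.7 V.
LSB = 8.7 V / 2^16 = 132.751 µV.
V_rms = LSB/√12 = 132.751 µV / √12 = 38.32 µV.

38.32 µV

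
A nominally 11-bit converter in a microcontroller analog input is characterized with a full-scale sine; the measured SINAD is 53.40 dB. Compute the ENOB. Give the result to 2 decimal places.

8.58 bits

ENOB = (53.40 − 1.76)/6.02 = 8.5781 bits.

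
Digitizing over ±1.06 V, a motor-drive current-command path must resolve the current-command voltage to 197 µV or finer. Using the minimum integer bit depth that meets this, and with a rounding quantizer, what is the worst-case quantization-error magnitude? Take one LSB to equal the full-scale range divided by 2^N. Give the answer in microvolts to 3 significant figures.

Full-scale range = 1.06 V − (-1.06 V) = 2.12 V.
Need 2^N ≥ 2.12 V / 197 µV = 10760 → N_min = 14.
LSB = 2.12 V / 2^14 = 129.39 µV.
|e|_max = LSB/2 = 64.7 µV.

64.7 µV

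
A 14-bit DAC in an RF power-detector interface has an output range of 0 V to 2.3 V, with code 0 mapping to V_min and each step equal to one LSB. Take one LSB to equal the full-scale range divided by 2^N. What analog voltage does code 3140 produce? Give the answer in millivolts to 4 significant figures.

Range is 2.3 V. LSB = 2.3 V / 2^14.
V_out = 0 + 3140 × (2.3/16384) V
      = 0 + 0.440796 = 0.440796 V.

440.8 mV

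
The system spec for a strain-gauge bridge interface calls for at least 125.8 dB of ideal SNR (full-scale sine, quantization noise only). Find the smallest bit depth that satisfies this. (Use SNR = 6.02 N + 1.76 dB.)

21 bits

Solving 6.02 N ≥ 125.8 − 1.76: N ≥ 20.605. Round up → N = 21.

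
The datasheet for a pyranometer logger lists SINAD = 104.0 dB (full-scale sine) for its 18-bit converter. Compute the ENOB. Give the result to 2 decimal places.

ENOB = (SINAD − 1.76) / 6.02 = (104.0 − 1.76) / 6.02 = 102.24 / 6.02 = 16.9834.

16.98 bits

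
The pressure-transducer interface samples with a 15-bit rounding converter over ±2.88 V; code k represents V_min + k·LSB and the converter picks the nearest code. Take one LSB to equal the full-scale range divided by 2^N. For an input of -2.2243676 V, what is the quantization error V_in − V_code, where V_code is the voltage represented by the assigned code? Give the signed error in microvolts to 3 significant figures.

−31.7 µV

Range = 2.88 − (-2.88) = 5.76 V. LSB = 5.76 V / 2^15 ≈ 175.8 µV.
Position in LSBs: (-2.2243676 − (-2.88)) × 32768/5.76 = 3729.8199; rounding gives k = 3730.
V_code = -2.88 + (3730/32768) × 5.76 = -2.2243359375 V.
V_in − V_code = -2.2243676 − (-2.2243359375) = −31.7 µV.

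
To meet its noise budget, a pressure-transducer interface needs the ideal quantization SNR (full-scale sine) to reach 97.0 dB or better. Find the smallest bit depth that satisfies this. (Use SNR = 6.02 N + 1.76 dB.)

6.02 N + 1.76 ≥ 97.0 gives N ≥ 15.821, so the minimum integer is 16.

16 bits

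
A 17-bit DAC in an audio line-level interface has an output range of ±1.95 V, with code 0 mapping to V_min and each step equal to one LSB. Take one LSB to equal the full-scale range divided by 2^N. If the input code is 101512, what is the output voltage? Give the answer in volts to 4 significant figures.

Full-scale range = 1.95 V − (-1.95 V) = 3.9 V. LSB = 3.9 V / 2^17.
V_out = -1.95 + 101512 × (3.9/131072) V
      = -1.95 + 3.02045 = 1.07045 V.

1.070 V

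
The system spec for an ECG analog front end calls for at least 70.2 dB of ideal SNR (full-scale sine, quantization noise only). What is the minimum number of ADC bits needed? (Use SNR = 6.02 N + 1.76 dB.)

12 bits

N ≥ (70.2 − 1.76)/6.02 = 11.369 → N_min = 12.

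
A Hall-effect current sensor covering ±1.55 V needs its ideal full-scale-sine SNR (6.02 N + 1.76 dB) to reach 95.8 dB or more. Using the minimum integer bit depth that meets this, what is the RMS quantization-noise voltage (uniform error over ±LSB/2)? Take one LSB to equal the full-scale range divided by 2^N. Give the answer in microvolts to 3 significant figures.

Full-scale range = 1.55 V − (-1.55 V) = 3.1 V.
Solving 6.02 N ≥ 95.8 − 1.76: N ≥ 15.621. Round up → N = 16.
Step size = 3.1/65536 V = 47.302 µV.
σ_q = LSB/√12 = 47.302 µV/3.4641 = 13.7 µV.

13.7 µV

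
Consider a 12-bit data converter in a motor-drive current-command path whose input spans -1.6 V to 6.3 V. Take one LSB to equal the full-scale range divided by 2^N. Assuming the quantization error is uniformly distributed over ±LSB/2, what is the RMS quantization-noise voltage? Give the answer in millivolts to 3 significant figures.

0.557 mV

Range = 6.3 − (-1.6) = 7.9 V.
LSB = 7.9 V / 2^12 = 1.9287 mV.
V_rms = LSB/√12 = 1.9287 mV / √12 = 0.557 mV.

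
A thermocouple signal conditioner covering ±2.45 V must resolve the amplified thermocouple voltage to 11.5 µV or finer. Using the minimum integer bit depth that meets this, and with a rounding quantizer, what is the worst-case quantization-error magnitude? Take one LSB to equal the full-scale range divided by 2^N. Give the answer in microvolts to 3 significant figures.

Span: 2.45 V − (-2.45 V) = 4.9 V.
4.9 V / 11.5 µV = 426100. Since 2^18 = 262144 and 2^19 = 524288, N = 19.
Step size = 4.9/524288 V = 9.3460 µV.
|e|_max = LSB/2 = 4.67 µV.

4.67 µV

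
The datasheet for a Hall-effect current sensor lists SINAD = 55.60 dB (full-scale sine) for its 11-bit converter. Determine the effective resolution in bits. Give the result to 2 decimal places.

8.94 bits

Inverting SNR = 6.02 N + 1.76: N_eff = (55.60 − 1.76)/6.02 = 8.9435.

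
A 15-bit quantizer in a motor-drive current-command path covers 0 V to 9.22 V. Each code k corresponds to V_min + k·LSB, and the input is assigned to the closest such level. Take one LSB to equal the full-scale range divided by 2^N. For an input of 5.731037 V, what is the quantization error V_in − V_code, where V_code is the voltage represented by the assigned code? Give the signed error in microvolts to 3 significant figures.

+50.7 µV

Span = 9.22 V. LSB = 9.22 V / 2^15 ≈ 281.4 µV.
Position in LSBs: (5.731037 − (0)) × 32768/9.22 = 20368.1801; rounding gives k = 20368.
Reconstructed level: 0 + 20368 × 9.22/32768 V = 5.7309863281 V.
V_in − V_code = 5.731037 − (5.7309863281) = +50.7 µV.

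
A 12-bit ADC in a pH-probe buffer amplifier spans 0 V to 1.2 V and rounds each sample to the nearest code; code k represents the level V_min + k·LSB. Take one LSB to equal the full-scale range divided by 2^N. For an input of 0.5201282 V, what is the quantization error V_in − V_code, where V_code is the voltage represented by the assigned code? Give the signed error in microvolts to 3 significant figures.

+109 µV

V_FS = 1.2 V. LSB = 1.2 V / 2^12 ≈ 293.0 µV.
Position in LSBs: (0.5201282 − (0)) × 4096/1.2 = 1775.3709; rounding gives k = 1775.
V_code = V_min + k × range/2^12 = 0 + 1775 × 1.2/4096 = 0.5200195313 V.
e = 0.5201282 − (0.5200195313) = +109 µV.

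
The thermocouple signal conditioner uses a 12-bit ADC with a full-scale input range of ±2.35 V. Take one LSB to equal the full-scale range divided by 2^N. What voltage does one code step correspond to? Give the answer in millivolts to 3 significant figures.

1.15 mV

Full-scale range = 2.35 V − (-2.35 V) = 4.7 V.
There are 2^12 = 4096 steps.
LSB = 4.7 V ÷ 2^12 = 4.7/4096 V = 1.15 mV.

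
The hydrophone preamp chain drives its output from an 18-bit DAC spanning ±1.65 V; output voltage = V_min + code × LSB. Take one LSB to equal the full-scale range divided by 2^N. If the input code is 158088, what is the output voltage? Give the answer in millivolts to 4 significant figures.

340.1 mV

Full-scale range = 1.65 V − (-1.65 V) = 3.3 V. LSB = 3.3 V / 2^18.
V_out = -1.65 + 158088 × (3.3/262144) V
      = -1.65 + 1.99009 = 0.340091 V.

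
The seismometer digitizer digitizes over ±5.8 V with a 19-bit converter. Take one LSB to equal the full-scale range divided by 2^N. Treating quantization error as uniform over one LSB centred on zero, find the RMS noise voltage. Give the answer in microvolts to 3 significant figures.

6.39 µV

Full-scale range = 5.8 V − (-5.8 V) = 11.6 V.
Step size = 11.6/524288 V = 22.125 µV.
V_rms = LSB/√12 = 22.125 µV / √12 = 6.39 µV.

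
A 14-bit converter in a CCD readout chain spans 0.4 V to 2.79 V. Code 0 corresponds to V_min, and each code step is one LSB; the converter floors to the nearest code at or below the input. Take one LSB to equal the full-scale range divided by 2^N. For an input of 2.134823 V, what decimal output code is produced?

11892

The full-scale span is 2.79 − (0.4) = 2.39 V. LSB = 2.39 V / 2^14 ≈ 145.9 µV.
code = ⌊(V_in − V_min)/LSB⌋ = ⌊(V_in − V_min) × 2^14 / range⌋
     = ⌊(2.134823 − (0.4)) × 16384 / 2.39⌋ = ⌊1.734823 × 16384/2.39⌋
     = ⌊11892.611⌋ = 11892.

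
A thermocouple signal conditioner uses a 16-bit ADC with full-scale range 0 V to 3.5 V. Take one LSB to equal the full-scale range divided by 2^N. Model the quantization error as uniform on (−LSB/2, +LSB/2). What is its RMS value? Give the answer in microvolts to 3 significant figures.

15.4 µV

Range is 3.5 V.
LSB = 3.5 V / 2^16 = 53.406 µV.
σ_q = LSB/√12 = 53.406 µV/3.4641 = 15.4 µV.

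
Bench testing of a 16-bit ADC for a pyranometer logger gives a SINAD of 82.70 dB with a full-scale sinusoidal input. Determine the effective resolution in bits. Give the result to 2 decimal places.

13.45 bits

ENOB = (SINAD − 1.76) / 6.02 = (82.70 − 1.76) / 6.02 = 80.94 / 6.02 = 13.4452.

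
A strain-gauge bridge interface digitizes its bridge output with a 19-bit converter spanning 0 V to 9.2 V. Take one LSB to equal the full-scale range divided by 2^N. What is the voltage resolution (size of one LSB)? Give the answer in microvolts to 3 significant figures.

17.5 µV

Full-scale range = 9.2 V.
Number of codes = 2^19 = 524288.
LSB = 9.2 V ÷ 2^19 = 9.2/524288 V = 17.5 µV.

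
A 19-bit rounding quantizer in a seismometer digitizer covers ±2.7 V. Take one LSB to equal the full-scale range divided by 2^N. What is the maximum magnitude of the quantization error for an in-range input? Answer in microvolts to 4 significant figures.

5.150 µV

Full-scale range = 2.7 V − (-2.7 V) = 5.4 V.
One LSB is 5.4 V / 524288 = 10.2997 µV.
|e|_max = LSB/2 = 5.150 µV.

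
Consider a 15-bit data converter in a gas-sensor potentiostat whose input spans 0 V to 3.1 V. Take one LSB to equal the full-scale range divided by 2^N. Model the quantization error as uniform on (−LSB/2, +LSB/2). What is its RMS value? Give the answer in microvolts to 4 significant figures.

Range is 3.1 V.
LSB = 3.1 V / 2^15 = 94.6045 µV.
σ_q = LSB/√12 = 94.6045 µV/3.4641 = 27.31 µV.

27.31 µV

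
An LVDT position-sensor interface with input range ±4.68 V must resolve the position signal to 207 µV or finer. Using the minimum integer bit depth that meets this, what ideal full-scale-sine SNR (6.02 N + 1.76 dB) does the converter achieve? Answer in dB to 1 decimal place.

Full-scale range = 4.68 V − (-4.68 V) = 9.36 V.
9.36 V / 207 µV = 45220. Since 2^15 = 32768 and 2^16 = 65536, N = 16.
Ideal SNR at N = 16: 6.02·16 + 1.76 = 98.1 dB.

98.1 dB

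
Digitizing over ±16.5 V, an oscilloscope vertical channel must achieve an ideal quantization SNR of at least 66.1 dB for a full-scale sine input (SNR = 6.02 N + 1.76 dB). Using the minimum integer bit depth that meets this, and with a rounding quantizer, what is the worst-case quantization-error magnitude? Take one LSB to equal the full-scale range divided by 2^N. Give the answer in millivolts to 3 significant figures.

8.06 mV

Range = 16.5 − (-16.5) = 33 V.
Required N = ⌈(66.1 − 1.76)/6.02⌉ = ⌈10.688⌉ = 11.
Step size = 33/2048 V = 16.113 mV.
Half an LSB is 8.06 mV.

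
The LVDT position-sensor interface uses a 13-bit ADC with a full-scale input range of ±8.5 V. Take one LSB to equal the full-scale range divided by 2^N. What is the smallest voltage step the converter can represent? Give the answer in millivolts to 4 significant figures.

Range = 8.5 − (-8.5) = 17 V.
There are 2^13 = 8192 steps.
Step size = 17/8192 V = 2.075 mV.

2.075 mV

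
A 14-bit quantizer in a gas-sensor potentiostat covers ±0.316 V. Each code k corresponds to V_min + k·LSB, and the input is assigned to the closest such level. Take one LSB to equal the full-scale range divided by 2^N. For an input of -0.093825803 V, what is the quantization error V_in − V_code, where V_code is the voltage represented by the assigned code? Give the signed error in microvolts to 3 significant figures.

The full-scale span is 0.316 − (-0.316) = 0.632 V. LSB = 0.632 V / 2^14 ≈ 38.57 µV.
(V_in − V_min)/LSB = (-0.093825803 − (-0.316)) × 16384/0.632 = 5759.6551 → nearest code k = 5760.
V_code = V_min + k × range/2^14 = -0.316 + 5760 × 0.632/16384 = -0.093812500000 V.
V_in − V_code = -0.093825803 − (-0.093812500000) = −13.3 µV.

−13.3 µV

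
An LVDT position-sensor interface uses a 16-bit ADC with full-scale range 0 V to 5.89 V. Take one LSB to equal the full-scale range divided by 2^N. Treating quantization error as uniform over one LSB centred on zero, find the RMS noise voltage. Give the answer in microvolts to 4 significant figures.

Full-scale range = 5.89 V.
One LSB is 5.89 V / 65536 = 89.8743 µV.
σ_q = LSB/√12 = 89.8743 µV/3.4641 = 25.94 µV.

25.94 µV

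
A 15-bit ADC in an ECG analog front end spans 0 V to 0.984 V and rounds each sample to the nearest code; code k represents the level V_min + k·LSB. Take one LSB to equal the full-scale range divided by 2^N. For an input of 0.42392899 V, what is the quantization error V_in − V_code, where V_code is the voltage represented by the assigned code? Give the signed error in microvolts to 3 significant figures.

Span = 0.984 V. LSB = 0.984 V / 2^15 ≈ 30.03 µV.
(0.42392899 − (0)) / LSB = 0.42392899 × 32768/0.984 = 14117.1800. Nearest integer: k = 14117.
V_code = 0 + (14117/32768) × 0.984 = 0.42392358398 V.
V_in − V_code = 0.42392899 − (0.42392358398) = +5.41 µV.

+5.41 µV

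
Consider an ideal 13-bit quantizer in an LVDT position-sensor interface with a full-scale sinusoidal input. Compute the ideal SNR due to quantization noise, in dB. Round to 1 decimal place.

6.02(13) + 1.76 = 78.26 + 1.76 = 80.02 dB.

80.0 dB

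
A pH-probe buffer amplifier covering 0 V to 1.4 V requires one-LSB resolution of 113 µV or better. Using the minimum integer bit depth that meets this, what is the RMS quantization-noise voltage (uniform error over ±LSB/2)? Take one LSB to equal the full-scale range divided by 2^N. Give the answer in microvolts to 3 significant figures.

Span = 1.4 V.
Required number of levels: 1.4/113 µV = 12389; smallest N with 2^N ≥ that is 14.
Step size = 1.4/16384 V = 85.449 µV.
σ_q = LSB/√12 = 85.449 µV/3.4641 = 24.7 µV.

24.7 µV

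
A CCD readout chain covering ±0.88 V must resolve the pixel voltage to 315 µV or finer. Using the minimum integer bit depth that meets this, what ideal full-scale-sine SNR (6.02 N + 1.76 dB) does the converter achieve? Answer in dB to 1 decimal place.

Span: 0.88 V − (-0.88 V) = 1.76 V.
Need 2^N ≥ 1.76 V / 315 µV = 5587 → N_min = 13.
6.02(13) + 1.76 = 80.02 dB.

80.0 dB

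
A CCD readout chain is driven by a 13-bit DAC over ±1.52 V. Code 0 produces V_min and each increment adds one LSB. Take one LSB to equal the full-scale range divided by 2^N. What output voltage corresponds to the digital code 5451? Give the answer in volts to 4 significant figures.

0.5028 V

The full-scale span is 1.52 − (-1.52) = 3.04 V. LSB = 3.04 V / 2^13.
V_out = -1.52 + 5451 × (3.04/8192) V
      = -1.52 V + 2.02283 V = 0.502832 V.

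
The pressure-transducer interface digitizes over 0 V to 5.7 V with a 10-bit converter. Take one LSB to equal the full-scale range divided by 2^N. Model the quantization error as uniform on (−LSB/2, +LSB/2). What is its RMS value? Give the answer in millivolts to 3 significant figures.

1.61 mV

Range is 5.7 V.
LSB = 5.7 V / 2^10 = 5.5664 mV.
RMS of a uniform error over width LSB is LSB/√12 = 1.61 mV.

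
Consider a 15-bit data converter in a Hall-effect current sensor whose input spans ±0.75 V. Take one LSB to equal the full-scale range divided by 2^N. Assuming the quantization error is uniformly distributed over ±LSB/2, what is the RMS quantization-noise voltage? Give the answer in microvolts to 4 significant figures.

The full-scale span is 0.75 − (-0.75) = 1.5 V.
Step size = 1.5/32768 V = 45.7764 µV.
RMS of a uniform error over width LSB is LSB/√12 = 13.21 µV.

13.21 µV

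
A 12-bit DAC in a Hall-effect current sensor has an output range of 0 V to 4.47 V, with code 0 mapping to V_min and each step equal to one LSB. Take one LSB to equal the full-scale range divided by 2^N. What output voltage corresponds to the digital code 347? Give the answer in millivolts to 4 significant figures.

378.7 mV

Span = 4.47 V. LSB = 4.47 V / 2^12.
V_out = V_min + code × LSB = 0 V + 347 × 4.47 V / 4096
      = 0 + 0.378684 = 0.378684 V.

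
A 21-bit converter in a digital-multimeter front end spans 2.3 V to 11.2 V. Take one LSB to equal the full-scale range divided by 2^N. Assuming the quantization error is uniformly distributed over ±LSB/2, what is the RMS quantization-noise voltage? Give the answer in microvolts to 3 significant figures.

The full-scale span is 11.2 − (2.3) = 8.9 V.
LSB = 8.9 V ÷ 2^21 = 8.9/2097152 V = 4.2439 µV.
RMS of a uniform error over width LSB is LSB/√12 = 1.23 µV.

1.23 µV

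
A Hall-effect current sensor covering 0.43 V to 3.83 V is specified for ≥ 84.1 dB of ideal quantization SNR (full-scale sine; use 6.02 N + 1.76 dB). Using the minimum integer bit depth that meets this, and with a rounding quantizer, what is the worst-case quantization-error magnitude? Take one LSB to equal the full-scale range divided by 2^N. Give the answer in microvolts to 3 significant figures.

104 µV

Span: 3.83 V − (0.43 V) = 3.4 V.
Required N = ⌈(84.1 − 1.76)/6.02⌉ = ⌈13.678⌉ = 14.
LSB = 3.4 V ÷ 2^14 = 3.4/16384 V = 207.52 µV.
Half an LSB is 104 µV.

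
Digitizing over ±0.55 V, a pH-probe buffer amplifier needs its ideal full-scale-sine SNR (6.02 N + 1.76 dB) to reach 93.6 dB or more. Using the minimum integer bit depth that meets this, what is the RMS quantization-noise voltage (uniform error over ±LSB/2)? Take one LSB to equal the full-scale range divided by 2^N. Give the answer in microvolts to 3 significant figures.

Full-scale range = 0.55 V − (-0.55 V) = 1.1 V.
N ≥ (93.6 − 1.76)/6.02 = 15.256 → N_min = 16.
Step size = 1.1/65536 V = 16.785 µV.
σ_q = LSB/√12 = 16.785 µV/3.4641 = 4.85 µV.

4.85 µV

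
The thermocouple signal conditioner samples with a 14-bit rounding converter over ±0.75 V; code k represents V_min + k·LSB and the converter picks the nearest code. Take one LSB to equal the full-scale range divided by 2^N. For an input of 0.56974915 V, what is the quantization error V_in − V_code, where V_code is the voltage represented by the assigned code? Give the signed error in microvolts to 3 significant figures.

+16.5 µV

The full-scale span is 0.75 − (-0.75) = 1.5 V. LSB = 1.5 V / 2^14 ≈ 91.55 µV.
Position in LSBs: (0.56974915 − (-0.75)) × 16384/1.5 = 14415.1800; rounding gives k = 14415.
Reconstructed level: -0.75 + 14415 × 1.5/16384 V = 0.56973266602 V.
Error = V_in − V_code = 0.56974915 − (0.56973266602) = +16.5 µV.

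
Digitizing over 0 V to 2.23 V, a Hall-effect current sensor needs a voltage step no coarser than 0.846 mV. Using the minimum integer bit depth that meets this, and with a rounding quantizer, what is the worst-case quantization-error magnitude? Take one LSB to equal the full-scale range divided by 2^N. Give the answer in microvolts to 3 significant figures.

272 µV

Full-scale range = 2.23 V.
Levels needed ≥ 2.23/0.846 mV = 2636. 2^12 = 4096 suffices, so N_min = 12.
LSB = 2.23 V / 2^12 = 0.54443 mV.
Max error for round-to-nearest is LSB/2 = 272 µV.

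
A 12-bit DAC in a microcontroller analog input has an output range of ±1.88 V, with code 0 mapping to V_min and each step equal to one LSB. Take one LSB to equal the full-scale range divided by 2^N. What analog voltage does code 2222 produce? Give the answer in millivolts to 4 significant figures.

Range = 1.88 − (-1.88) = 3.76 V. LSB = 3.76 V / 2^12.
V_out = -1.88 + 2222 × (3.76/4096) V
      = -1.88 V + 2.03973 V = 0.159727 V.

159.7 mV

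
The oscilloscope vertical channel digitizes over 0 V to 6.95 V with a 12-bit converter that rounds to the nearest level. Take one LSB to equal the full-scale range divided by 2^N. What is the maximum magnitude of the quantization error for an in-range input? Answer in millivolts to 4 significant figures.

Full-scale range = 6.95 V.
Step size = 6.95/4096 V = 1.69678 mV.
|e|_max = LSB/2 = 0.8484 mV.

0.8484 mV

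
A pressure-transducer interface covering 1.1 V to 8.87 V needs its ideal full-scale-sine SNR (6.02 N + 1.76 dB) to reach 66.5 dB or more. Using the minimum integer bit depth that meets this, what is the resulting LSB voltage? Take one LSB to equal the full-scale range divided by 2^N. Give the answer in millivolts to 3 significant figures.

3.79 mV

The full-scale span is 8.87 − (1.1) = 7.77 V.
N ≥ (66.5 − 1.76)/6.02 = 10.754 → N_min = 11.
LSB = 7.77 V ÷ 2^11 = 7.77/2048 V = 3.79 mV.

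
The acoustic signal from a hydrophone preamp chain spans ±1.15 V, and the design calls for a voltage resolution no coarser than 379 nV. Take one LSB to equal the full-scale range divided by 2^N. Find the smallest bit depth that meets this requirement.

The full-scale span is 1.15 − (-1.15) = 2.3 V.
2.3 V / 379 nV = 6.069e6. Since 2^22 = 4194304 and 2^23 = 8388608, N = 23.

23 bits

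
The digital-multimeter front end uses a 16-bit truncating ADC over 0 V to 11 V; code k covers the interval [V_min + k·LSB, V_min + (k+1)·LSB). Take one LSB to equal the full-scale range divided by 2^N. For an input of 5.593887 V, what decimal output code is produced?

33327

Full-scale range = 11 V. LSB = 11 V / 2^16 ≈ 167.8 µV.
code = ⌊(V_in − V_min)/LSB⌋ = ⌊(V_in − V_min) × 2^16 / range⌋
     = ⌊(5.593887 − (0)) × 65536 / 11⌋ = ⌊5.593887 × 65536/11⌋
     = ⌊33327.362⌋ = 33327.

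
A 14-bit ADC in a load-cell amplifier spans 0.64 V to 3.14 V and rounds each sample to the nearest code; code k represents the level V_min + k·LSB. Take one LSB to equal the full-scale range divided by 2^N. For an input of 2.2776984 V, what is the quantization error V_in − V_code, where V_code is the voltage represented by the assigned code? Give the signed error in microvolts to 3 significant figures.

−27.4 µV

Span: 3.14 V − (0.64 V) = 2.5 V. LSB = 2.5 V / 2^14 ≈ 152.6 µV.
Position in LSBs: (2.2776984 − (0.64)) × 16384/2.5 = 10732.8202; rounding gives k = 10733.
V_code = 0.64 + (10733/16384) × 2.5 = 2.2777258301 V.
V_in − V_code = 2.2776984 − (2.2777258301) = −27.4 µV.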